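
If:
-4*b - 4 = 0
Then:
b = -1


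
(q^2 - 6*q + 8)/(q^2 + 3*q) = (q^2 - 6*q + 8)/(q*(q + 3))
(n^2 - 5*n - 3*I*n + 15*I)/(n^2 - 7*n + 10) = (n - 3*I)/(n - 2)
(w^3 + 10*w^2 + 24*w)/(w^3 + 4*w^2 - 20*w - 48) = w*(w + 4)/(w^2 - 2*w - 8)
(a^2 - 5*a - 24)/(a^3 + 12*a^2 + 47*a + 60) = (a - 8)/(a^2 + 9*a + 20)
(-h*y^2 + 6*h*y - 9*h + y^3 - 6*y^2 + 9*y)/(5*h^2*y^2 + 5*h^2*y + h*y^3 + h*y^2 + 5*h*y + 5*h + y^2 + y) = (-h*y^2 + 6*h*y - 9*h + y^3 - 6*y^2 + 9*y)/(5*h^2*y^2 + 5*h^2*y + h*y^3 + h*y^2 + 5*h*y + 5*h + y^2 + y)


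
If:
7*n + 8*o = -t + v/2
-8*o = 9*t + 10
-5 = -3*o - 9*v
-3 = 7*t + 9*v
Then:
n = 259/1494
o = 2/83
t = -94/83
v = 409/747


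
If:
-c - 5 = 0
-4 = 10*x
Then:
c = -5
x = -2/5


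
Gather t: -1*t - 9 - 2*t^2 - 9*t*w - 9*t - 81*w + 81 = -2*t^2 + t*(-9*w - 10) - 81*w + 72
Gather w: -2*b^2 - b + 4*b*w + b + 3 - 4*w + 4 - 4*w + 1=-2*b^2 + w*(4*b - 8) + 8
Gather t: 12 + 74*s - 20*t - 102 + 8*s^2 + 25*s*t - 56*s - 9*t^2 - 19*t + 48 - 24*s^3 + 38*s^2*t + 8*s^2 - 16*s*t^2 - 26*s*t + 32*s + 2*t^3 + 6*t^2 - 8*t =-24*s^3 + 16*s^2 + 50*s + 2*t^3 + t^2*(-16*s - 3) + t*(38*s^2 - s - 47) - 42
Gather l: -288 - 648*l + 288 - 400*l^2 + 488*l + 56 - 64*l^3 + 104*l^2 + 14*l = -64*l^3 - 296*l^2 - 146*l + 56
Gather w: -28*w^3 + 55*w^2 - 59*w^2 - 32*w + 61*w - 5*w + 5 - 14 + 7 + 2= -28*w^3 - 4*w^2 + 24*w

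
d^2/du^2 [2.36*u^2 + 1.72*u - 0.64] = 4.72000000000000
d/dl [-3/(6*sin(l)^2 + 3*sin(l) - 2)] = 9*(4*sin(l) + 1)*cos(l)/(6*sin(l)^2 + 3*sin(l) - 2)^2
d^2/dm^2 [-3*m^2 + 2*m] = -6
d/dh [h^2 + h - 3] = 2*h + 1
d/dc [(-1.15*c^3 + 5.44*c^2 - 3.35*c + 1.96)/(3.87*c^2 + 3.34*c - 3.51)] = (-4.4505*c^4 - 7.682*c^3 + 43.2436*c^2 - 53.3592*c + 5.2121)/(14.9769*c^4 + 25.8516*c^3 - 16.0118*c^2 - 23.4468*c + 12.3201)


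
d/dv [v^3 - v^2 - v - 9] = 3*v^2 - 2*v - 1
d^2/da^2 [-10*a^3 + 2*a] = -60*a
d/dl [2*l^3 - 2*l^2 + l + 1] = 6*l^2 - 4*l + 1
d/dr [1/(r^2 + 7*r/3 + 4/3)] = 3*(-6*r - 7)/(3*r^2 + 7*r + 4)^2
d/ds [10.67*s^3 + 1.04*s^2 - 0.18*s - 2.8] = 32.01*s^2 + 2.08*s - 0.18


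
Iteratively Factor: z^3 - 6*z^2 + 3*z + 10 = (z - 2)*(z^2 - 4*z - 5) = (z - 5)*(z - 2)*(z + 1)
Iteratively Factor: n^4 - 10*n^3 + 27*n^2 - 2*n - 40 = (n - 4)*(n^3 - 6*n^2 + 3*n + 10) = (n - 4)*(n + 1)*(n^2 - 7*n + 10) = (n - 5)*(n - 4)*(n + 1)*(n - 2)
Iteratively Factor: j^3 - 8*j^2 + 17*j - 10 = (j - 1)*(j^2 - 7*j + 10) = (j - 5)*(j - 1)*(j - 2)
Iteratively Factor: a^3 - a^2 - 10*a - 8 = (a + 1)*(a^2 - 2*a - 8) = (a + 1)*(a + 2)*(a - 4)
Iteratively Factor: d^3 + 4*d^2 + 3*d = (d + 3)*(d^2 + d) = d*(d + 3)*(d + 1)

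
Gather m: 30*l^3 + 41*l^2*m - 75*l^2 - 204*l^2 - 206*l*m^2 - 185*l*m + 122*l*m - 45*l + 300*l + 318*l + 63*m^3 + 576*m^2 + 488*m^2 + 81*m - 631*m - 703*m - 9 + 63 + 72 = 30*l^3 - 279*l^2 + 573*l + 63*m^3 + m^2*(1064 - 206*l) + m*(41*l^2 - 63*l - 1253) + 126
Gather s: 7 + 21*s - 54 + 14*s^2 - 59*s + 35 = 14*s^2 - 38*s - 12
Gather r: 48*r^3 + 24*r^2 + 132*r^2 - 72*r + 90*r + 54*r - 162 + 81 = 48*r^3 + 156*r^2 + 72*r - 81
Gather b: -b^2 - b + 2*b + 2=-b^2 + b + 2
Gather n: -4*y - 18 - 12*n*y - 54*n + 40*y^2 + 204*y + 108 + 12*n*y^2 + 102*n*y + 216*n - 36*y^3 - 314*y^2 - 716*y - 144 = n*(12*y^2 + 90*y + 162) - 36*y^3 - 274*y^2 - 516*y - 54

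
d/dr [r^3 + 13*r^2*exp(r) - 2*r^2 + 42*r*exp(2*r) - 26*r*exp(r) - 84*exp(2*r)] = 13*r^2*exp(r) + 3*r^2 + 84*r*exp(2*r) - 4*r - 126*exp(2*r) - 26*exp(r)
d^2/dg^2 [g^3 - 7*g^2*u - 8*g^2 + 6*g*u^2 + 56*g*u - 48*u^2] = 6*g - 14*u - 16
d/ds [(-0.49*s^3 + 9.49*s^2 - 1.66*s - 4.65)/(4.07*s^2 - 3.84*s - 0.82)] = (-1.9943*s^4 + 3.7632*s^3 - 28.48*s^2 + 22.2874*s - 16.4948)/(16.5649*s^4 - 31.2576*s^3 + 8.0708*s^2 + 6.2976*s + 0.6724)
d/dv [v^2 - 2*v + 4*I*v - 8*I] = 2*v - 2 + 4*I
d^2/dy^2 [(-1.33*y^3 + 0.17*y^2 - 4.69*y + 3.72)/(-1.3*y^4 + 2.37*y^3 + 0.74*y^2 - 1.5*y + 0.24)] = (4.49539999999999*y^9 - 1.72379999999998*y^8 + 105.93258*y^7 - 400.145174*y^6 + 517.134426*y^5 - 205.821072*y^4 - 59.16526*y^3 + 18.493776*y^2 + 32.9328*y - 12.06144)/(2.197*y^12 - 12.0159*y^11 + 18.15411*y^10 + 7.972587*y^9 - 39.279678*y^8 + 17.161254*y^7 + 21.495088*y^6 - 18.866772*y^5 - 0.0454319999999999*y^4 + 4.563864*y^3 - 1.747872*y^2 + 0.2592*y - 0.013824)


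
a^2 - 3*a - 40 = (a - 8)*(a + 5)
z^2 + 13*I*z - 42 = (z + 6*I)*(z + 7*I)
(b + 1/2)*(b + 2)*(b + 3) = b^3 + 11*b^2/2 + 17*b/2 + 3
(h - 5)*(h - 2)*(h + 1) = h^3 - 6*h^2 + 3*h + 10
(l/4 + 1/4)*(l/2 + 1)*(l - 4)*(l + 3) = l^4/8 + l^3/4 - 13*l^2/8 - 19*l/4 - 3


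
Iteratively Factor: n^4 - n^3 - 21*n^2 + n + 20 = (n + 4)*(n^3 - 5*n^2 - n + 5) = (n + 1)*(n + 4)*(n^2 - 6*n + 5) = (n - 1)*(n + 1)*(n + 4)*(n - 5)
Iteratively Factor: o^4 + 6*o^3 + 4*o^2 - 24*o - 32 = (o - 2)*(o^3 + 8*o^2 + 20*o + 16) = (o - 2)*(o + 2)*(o^2 + 6*o + 8) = (o - 2)*(o + 2)^2*(o + 4)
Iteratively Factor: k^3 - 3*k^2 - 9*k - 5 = (k + 1)*(k^2 - 4*k - 5) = (k + 1)^2*(k - 5)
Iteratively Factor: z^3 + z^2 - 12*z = (z - 3)*(z^2 + 4*z) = (z - 3)*(z + 4)*(z)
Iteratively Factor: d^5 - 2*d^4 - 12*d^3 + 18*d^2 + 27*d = (d - 3)*(d^4 + d^3 - 9*d^2 - 9*d) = d*(d - 3)*(d^3 + d^2 - 9*d - 9) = d*(d - 3)*(d + 1)*(d^2 - 9) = d*(d - 3)^2*(d + 1)*(d + 3)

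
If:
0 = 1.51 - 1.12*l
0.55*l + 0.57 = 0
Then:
No Solution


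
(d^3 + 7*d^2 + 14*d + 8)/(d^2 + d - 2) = (d^2 + 5*d + 4)/(d - 1)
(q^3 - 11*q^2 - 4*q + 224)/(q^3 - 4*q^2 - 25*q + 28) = (q - 8)/(q - 1)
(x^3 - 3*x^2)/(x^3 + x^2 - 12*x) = x/(x + 4)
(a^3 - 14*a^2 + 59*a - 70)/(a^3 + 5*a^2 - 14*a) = (a^2 - 12*a + 35)/(a*(a + 7))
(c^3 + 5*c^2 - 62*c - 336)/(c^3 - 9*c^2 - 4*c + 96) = (c^2 + 13*c + 42)/(c^2 - c - 12)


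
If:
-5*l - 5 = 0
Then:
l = -1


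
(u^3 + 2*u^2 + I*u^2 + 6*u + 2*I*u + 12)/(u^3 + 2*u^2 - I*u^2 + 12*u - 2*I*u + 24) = (u - 2*I)/(u - 4*I)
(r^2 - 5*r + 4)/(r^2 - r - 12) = (r - 1)/(r + 3)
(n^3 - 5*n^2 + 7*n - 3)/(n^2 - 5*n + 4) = (n^2 - 4*n + 3)/(n - 4)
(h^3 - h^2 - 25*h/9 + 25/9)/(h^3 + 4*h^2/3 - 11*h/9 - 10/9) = (3*h - 5)/(3*h + 2)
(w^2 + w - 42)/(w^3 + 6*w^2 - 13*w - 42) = (w - 6)/(w^2 - w - 6)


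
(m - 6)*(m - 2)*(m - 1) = m^3 - 9*m^2 + 20*m - 12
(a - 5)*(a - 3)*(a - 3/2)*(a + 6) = a^4 - 7*a^3/2 - 30*a^2 + 279*a/2 - 135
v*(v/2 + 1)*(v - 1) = v^3/2 + v^2/2 - v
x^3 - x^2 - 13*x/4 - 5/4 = (x - 5/2)*(x + 1/2)*(x + 1)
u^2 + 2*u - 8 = (u - 2)*(u + 4)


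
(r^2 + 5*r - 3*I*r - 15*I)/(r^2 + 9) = (r + 5)/(r + 3*I)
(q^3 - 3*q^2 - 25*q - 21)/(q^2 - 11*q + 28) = (q^2 + 4*q + 3)/(q - 4)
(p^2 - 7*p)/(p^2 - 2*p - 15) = p*(7 - p)/(-p^2 + 2*p + 15)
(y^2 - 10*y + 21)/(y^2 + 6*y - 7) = (y^2 - 10*y + 21)/(y^2 + 6*y - 7)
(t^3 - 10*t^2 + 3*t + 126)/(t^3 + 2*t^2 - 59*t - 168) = (t^2 - 13*t + 42)/(t^2 - t - 56)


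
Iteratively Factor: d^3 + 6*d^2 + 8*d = (d + 2)*(d^2 + 4*d) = (d + 2)*(d + 4)*(d)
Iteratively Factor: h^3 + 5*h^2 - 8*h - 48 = (h + 4)*(h^2 + h - 12) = (h - 3)*(h + 4)*(h + 4)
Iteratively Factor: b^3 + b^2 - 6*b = (b + 3)*(b^2 - 2*b) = (b - 2)*(b + 3)*(b)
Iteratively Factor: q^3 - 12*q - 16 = (q + 2)*(q^2 - 2*q - 8) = (q - 4)*(q + 2)*(q + 2)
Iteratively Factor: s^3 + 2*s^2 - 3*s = (s - 1)*(s^2 + 3*s) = s*(s - 1)*(s + 3)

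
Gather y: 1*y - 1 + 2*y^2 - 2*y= 2*y^2 - y - 1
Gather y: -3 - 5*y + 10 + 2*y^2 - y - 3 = 2*y^2 - 6*y + 4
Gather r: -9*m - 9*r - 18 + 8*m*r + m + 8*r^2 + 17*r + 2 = -8*m + 8*r^2 + r*(8*m + 8) - 16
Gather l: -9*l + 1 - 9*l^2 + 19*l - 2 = -9*l^2 + 10*l - 1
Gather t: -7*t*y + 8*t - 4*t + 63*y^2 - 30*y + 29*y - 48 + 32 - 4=t*(4 - 7*y) + 63*y^2 - y - 20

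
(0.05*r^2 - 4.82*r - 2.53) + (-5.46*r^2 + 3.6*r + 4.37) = -5.41*r^2 - 1.22*r + 1.84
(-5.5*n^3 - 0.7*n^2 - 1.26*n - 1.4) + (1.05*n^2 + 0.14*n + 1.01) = -5.5*n^3 + 0.35*n^2 - 1.12*n - 0.39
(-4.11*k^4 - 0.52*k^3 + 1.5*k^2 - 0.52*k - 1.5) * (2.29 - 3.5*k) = 14.385*k^5 - 7.5919*k^4 - 6.4408*k^3 + 5.255*k^2 + 4.0592*k - 3.435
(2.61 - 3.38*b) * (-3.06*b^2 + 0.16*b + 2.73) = 10.3428*b^3 - 8.5274*b^2 - 8.8098*b + 7.1253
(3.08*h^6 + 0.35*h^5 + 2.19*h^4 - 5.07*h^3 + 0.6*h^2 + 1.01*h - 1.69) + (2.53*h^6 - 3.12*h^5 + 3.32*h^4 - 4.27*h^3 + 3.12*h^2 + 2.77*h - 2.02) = 5.61*h^6 - 2.77*h^5 + 5.51*h^4 - 9.34*h^3 + 3.72*h^2 + 3.78*h - 3.71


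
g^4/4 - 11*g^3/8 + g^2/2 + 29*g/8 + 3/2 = (g/4 + 1/4)*(g - 4)*(g - 3)*(g + 1/2)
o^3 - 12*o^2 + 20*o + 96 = (o - 8)*(o - 6)*(o + 2)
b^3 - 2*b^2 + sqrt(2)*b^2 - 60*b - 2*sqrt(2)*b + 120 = (b - 2)*(b - 5*sqrt(2))*(b + 6*sqrt(2))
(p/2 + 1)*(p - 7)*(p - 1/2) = p^3/2 - 11*p^2/4 - 23*p/4 + 7/2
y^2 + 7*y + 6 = (y + 1)*(y + 6)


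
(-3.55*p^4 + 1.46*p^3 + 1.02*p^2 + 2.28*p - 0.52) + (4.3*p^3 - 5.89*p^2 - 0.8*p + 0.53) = -3.55*p^4 + 5.76*p^3 - 4.87*p^2 + 1.48*p + 0.01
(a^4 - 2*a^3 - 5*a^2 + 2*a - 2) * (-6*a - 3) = -6*a^5 + 9*a^4 + 36*a^3 + 3*a^2 + 6*a + 6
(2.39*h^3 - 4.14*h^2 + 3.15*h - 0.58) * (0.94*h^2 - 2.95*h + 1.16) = 2.2466*h^5 - 10.9421*h^4 + 17.9464*h^3 - 14.6401*h^2 + 5.365*h - 0.6728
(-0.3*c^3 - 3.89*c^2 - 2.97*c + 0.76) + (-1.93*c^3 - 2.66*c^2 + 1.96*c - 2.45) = -2.23*c^3 - 6.55*c^2 - 1.01*c - 1.69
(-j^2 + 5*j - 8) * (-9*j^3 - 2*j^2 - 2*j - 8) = 9*j^5 - 43*j^4 + 64*j^3 + 14*j^2 - 24*j + 64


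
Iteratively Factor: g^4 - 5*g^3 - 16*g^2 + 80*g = (g)*(g^3 - 5*g^2 - 16*g + 80) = g*(g - 4)*(g^2 - g - 20) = g*(g - 5)*(g - 4)*(g + 4)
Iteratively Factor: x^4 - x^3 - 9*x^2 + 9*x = (x - 1)*(x^3 - 9*x) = (x - 1)*(x + 3)*(x^2 - 3*x) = (x - 3)*(x - 1)*(x + 3)*(x)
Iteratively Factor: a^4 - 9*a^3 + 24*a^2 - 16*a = (a)*(a^3 - 9*a^2 + 24*a - 16) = a*(a - 4)*(a^2 - 5*a + 4) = a*(a - 4)^2*(a - 1)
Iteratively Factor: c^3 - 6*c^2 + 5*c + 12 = (c - 4)*(c^2 - 2*c - 3) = (c - 4)*(c - 3)*(c + 1)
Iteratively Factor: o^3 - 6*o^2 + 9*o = (o)*(o^2 - 6*o + 9) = o*(o - 3)*(o - 3)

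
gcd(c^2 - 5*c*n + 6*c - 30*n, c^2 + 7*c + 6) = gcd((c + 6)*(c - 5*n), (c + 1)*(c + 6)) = c + 6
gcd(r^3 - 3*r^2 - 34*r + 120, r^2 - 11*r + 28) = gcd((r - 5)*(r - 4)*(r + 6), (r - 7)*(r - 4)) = r - 4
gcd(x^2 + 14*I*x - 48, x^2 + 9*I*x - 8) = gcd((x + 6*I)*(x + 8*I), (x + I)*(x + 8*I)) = x + 8*I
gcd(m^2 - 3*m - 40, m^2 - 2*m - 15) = 1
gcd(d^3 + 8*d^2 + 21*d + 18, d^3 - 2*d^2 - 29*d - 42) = d^2 + 5*d + 6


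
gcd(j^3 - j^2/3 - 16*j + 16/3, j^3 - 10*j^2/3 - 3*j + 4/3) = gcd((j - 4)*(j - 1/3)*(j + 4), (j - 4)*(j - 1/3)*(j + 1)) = j^2 - 13*j/3 + 4/3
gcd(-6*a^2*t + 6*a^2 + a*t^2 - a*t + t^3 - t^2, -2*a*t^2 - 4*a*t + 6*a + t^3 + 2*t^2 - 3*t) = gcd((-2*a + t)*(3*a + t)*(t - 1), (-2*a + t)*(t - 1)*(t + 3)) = -2*a*t + 2*a + t^2 - t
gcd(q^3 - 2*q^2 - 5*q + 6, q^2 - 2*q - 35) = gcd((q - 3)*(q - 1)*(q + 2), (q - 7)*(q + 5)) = 1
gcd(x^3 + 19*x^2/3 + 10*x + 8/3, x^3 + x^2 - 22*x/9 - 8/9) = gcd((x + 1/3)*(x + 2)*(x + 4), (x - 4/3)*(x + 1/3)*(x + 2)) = x^2 + 7*x/3 + 2/3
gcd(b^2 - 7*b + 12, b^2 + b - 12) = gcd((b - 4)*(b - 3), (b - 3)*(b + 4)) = b - 3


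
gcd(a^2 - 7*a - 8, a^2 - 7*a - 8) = a^2 - 7*a - 8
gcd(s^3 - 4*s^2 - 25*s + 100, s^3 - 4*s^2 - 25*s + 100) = s^3 - 4*s^2 - 25*s + 100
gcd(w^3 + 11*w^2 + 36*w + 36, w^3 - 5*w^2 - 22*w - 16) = w + 2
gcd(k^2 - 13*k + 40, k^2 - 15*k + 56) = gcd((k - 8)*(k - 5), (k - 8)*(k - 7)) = k - 8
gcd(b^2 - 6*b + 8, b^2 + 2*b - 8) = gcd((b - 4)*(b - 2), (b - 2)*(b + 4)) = b - 2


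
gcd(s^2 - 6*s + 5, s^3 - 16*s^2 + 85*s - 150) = s - 5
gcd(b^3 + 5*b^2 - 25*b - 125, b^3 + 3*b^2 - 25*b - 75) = b^2 - 25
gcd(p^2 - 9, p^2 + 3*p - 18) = p - 3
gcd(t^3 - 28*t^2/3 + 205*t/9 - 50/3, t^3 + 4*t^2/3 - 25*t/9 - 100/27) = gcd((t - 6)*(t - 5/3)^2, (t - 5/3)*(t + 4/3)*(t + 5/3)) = t - 5/3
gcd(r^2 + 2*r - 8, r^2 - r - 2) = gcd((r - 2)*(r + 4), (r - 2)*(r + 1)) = r - 2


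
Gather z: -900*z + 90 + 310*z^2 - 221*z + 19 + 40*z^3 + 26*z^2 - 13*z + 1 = 40*z^3 + 336*z^2 - 1134*z + 110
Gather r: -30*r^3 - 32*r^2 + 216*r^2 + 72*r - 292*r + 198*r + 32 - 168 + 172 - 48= -30*r^3 + 184*r^2 - 22*r - 12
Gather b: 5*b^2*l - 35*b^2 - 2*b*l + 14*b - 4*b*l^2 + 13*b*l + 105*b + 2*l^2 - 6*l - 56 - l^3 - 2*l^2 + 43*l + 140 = b^2*(5*l - 35) + b*(-4*l^2 + 11*l + 119) - l^3 + 37*l + 84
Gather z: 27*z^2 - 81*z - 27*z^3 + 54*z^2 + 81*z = -27*z^3 + 81*z^2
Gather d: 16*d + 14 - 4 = 16*d + 10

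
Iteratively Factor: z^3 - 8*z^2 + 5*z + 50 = (z + 2)*(z^2 - 10*z + 25) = (z - 5)*(z + 2)*(z - 5)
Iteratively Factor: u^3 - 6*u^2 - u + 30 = (u + 2)*(u^2 - 8*u + 15) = (u - 3)*(u + 2)*(u - 5)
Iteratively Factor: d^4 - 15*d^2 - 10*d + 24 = (d + 3)*(d^3 - 3*d^2 - 6*d + 8) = (d - 4)*(d + 3)*(d^2 + d - 2) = (d - 4)*(d + 2)*(d + 3)*(d - 1)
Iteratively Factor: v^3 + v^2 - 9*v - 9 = (v - 3)*(v^2 + 4*v + 3) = (v - 3)*(v + 1)*(v + 3)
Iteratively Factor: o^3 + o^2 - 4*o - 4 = (o - 2)*(o^2 + 3*o + 2) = (o - 2)*(o + 1)*(o + 2)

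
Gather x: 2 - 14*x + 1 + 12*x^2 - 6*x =12*x^2 - 20*x + 3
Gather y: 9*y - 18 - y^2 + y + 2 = -y^2 + 10*y - 16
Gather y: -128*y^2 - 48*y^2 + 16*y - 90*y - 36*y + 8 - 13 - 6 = -176*y^2 - 110*y - 11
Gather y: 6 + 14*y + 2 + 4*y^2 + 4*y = 4*y^2 + 18*y + 8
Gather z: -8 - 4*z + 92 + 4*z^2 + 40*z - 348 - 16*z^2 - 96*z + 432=-12*z^2 - 60*z + 168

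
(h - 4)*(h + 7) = h^2 + 3*h - 28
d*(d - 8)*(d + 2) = d^3 - 6*d^2 - 16*d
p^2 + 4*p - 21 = (p - 3)*(p + 7)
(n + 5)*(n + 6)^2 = n^3 + 17*n^2 + 96*n + 180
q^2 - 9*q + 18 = (q - 6)*(q - 3)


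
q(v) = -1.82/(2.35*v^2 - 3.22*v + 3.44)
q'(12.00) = 0.00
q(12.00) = -0.01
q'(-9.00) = -0.00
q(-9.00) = -0.01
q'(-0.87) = -0.21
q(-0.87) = -0.23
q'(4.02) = 0.04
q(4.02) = -0.06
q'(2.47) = 0.16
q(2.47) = -0.19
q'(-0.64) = -0.27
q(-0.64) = -0.28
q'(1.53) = 0.45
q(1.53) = -0.45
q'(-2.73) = -0.03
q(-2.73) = -0.06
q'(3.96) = 0.04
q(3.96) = -0.07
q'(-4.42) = -0.01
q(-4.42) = -0.03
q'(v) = -1.82*(3.22 - 4.7*v)/(2.35*v^2 - 3.22*v + 3.44)^2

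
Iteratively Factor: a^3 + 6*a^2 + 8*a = (a + 2)*(a^2 + 4*a) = a*(a + 2)*(a + 4)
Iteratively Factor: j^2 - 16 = (j + 4)*(j - 4)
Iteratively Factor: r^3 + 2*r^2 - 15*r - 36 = (r + 3)*(r^2 - r - 12) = (r - 4)*(r + 3)*(r + 3)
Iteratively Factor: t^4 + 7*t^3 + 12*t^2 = (t + 3)*(t^3 + 4*t^2) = t*(t + 3)*(t^2 + 4*t) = t*(t + 3)*(t + 4)*(t)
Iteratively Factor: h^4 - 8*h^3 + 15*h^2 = (h)*(h^3 - 8*h^2 + 15*h) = h*(h - 3)*(h^2 - 5*h) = h^2*(h - 3)*(h - 5)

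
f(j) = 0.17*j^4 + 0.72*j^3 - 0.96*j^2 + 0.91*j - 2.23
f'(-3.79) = 2.19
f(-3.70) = -23.35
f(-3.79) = -23.59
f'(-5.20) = -26.31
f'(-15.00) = -1779.29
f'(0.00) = 0.91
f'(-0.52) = 2.40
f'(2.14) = 13.36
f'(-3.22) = 6.79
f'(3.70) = 57.82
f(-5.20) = -9.86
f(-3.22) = -20.88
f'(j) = 0.68*j^3 + 2.16*j^2 - 1.92*j + 0.91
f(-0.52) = -3.05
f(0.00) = -2.23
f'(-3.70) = 3.14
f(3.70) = 56.33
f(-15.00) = 5944.37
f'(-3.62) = 3.91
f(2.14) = 5.94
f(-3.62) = -23.07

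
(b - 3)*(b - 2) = b^2 - 5*b + 6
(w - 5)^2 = w^2 - 10*w + 25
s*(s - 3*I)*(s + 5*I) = s^3 + 2*I*s^2 + 15*s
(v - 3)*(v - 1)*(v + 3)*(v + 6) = v^4 + 5*v^3 - 15*v^2 - 45*v + 54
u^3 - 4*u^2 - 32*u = u*(u - 8)*(u + 4)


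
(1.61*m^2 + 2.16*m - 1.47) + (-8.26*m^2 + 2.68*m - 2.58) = -6.65*m^2 + 4.84*m - 4.05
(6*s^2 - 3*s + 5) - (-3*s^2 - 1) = 9*s^2 - 3*s + 6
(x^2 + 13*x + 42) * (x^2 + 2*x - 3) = x^4 + 15*x^3 + 65*x^2 + 45*x - 126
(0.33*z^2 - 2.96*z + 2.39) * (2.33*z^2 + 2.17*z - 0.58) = 0.7689*z^4 - 6.1807*z^3 - 1.0459*z^2 + 6.9031*z - 1.3862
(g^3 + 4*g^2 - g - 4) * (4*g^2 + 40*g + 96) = 4*g^5 + 56*g^4 + 252*g^3 + 328*g^2 - 256*g - 384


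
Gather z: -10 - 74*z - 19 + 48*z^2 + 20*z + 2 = 48*z^2 - 54*z - 27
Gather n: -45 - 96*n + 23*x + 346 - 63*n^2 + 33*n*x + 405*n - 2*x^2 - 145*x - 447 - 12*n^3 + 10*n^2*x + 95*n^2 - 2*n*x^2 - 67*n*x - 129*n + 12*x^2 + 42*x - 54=-12*n^3 + n^2*(10*x + 32) + n*(-2*x^2 - 34*x + 180) + 10*x^2 - 80*x - 200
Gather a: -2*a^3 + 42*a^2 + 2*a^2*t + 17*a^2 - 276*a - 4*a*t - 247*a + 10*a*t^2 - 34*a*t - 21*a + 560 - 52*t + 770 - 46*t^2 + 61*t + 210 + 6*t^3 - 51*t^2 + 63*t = -2*a^3 + a^2*(2*t + 59) + a*(10*t^2 - 38*t - 544) + 6*t^3 - 97*t^2 + 72*t + 1540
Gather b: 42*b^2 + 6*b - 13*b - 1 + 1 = 42*b^2 - 7*b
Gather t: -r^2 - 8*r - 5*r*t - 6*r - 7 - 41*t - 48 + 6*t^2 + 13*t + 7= -r^2 - 14*r + 6*t^2 + t*(-5*r - 28) - 48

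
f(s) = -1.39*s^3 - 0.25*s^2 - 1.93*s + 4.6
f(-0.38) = 5.37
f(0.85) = 1.93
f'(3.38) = -51.26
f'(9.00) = -344.20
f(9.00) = -1046.33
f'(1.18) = -8.33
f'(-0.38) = -2.34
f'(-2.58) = -28.40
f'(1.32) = -9.86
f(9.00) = -1046.33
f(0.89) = 1.70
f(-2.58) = 31.79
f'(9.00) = -344.20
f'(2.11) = -21.55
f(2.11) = -13.64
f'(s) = -4.17*s^2 - 0.5*s - 1.93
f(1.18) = -0.31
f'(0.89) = -5.68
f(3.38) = -58.45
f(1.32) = -1.58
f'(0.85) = -5.37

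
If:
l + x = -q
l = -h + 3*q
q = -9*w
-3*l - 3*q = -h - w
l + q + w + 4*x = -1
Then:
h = 1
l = -1/109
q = 36/109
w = -4/109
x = -35/109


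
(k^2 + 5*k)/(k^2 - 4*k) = (k + 5)/(k - 4)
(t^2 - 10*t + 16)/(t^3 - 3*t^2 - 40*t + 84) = (t - 8)/(t^2 - t - 42)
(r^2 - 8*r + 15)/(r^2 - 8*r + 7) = (r^2 - 8*r + 15)/(r^2 - 8*r + 7)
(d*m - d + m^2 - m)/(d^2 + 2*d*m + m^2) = (m - 1)/(d + m)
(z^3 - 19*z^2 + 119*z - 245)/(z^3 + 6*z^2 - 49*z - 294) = (z^2 - 12*z + 35)/(z^2 + 13*z + 42)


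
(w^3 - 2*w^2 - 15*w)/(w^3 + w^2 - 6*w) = (w - 5)/(w - 2)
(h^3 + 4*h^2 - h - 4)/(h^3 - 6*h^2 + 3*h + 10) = (h^2 + 3*h - 4)/(h^2 - 7*h + 10)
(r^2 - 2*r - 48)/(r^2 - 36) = (r - 8)/(r - 6)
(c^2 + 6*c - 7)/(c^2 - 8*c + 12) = (c^2 + 6*c - 7)/(c^2 - 8*c + 12)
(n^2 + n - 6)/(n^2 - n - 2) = (n + 3)/(n + 1)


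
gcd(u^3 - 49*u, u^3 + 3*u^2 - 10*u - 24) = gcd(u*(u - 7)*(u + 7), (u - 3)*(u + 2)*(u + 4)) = 1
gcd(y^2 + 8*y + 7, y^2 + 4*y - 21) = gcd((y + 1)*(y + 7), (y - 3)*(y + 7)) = y + 7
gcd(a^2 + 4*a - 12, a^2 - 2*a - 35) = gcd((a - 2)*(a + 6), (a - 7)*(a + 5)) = 1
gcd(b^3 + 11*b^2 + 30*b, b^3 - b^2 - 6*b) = b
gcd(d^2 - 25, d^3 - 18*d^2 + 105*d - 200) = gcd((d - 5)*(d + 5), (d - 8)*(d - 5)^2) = d - 5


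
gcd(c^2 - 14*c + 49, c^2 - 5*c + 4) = 1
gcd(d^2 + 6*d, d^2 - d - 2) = 1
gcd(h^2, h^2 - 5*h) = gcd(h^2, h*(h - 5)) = h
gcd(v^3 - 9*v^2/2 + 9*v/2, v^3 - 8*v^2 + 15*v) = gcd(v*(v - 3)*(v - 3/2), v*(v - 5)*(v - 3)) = v^2 - 3*v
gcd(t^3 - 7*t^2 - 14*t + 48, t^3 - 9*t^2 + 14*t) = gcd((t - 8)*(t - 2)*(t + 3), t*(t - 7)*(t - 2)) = t - 2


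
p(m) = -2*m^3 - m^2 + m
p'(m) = -6*m^2 - 2*m + 1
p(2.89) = -53.74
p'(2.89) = -54.89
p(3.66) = -107.79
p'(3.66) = -86.69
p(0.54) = -0.07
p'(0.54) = -1.83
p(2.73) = -45.42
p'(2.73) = -49.18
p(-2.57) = 24.77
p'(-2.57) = -33.49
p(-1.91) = 8.38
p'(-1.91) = -17.07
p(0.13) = 0.11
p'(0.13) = 0.64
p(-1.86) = 7.55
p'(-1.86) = -16.04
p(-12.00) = 3300.00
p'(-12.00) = -839.00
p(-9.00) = 1368.00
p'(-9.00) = -467.00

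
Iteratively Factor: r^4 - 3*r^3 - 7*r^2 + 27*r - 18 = (r + 3)*(r^3 - 6*r^2 + 11*r - 6) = (r - 3)*(r + 3)*(r^2 - 3*r + 2) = (r - 3)*(r - 1)*(r + 3)*(r - 2)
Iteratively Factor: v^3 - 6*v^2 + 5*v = (v)*(v^2 - 6*v + 5) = v*(v - 5)*(v - 1)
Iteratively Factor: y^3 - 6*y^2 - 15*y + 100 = (y - 5)*(y^2 - y - 20) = (y - 5)*(y + 4)*(y - 5)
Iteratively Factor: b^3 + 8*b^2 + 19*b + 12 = (b + 3)*(b^2 + 5*b + 4) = (b + 1)*(b + 3)*(b + 4)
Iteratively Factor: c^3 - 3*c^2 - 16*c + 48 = (c - 4)*(c^2 + c - 12) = (c - 4)*(c + 4)*(c - 3)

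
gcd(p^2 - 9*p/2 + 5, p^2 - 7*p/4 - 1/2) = p - 2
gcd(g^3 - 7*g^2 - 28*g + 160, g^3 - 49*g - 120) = g^2 - 3*g - 40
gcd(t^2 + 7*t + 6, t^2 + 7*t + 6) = t^2 + 7*t + 6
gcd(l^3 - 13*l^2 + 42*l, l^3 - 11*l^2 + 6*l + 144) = l - 6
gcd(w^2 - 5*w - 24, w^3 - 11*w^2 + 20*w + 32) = w - 8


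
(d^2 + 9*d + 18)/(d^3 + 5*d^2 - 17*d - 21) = (d^2 + 9*d + 18)/(d^3 + 5*d^2 - 17*d - 21)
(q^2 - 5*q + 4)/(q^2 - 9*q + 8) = (q - 4)/(q - 8)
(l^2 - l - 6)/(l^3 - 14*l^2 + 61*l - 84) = (l + 2)/(l^2 - 11*l + 28)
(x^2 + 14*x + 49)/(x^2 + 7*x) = (x + 7)/x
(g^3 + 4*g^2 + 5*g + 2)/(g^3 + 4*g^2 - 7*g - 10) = (g^2 + 3*g + 2)/(g^2 + 3*g - 10)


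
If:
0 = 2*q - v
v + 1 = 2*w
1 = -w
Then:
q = -3/2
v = -3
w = -1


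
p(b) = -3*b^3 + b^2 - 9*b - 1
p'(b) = -9*b^2 + 2*b - 9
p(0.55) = -6.15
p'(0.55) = -10.62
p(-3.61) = 185.66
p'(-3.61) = -133.51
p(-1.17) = 15.70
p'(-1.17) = -23.66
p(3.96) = -207.26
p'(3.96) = -142.21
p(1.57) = -24.27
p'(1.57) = -28.04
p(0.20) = -2.78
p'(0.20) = -8.96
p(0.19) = -2.69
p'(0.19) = -8.94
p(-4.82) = 401.55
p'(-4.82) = -227.73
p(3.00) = -100.00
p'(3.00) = -84.00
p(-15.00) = 10484.00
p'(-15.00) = -2064.00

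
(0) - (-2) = 2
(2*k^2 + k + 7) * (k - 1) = 2*k^3 - k^2 + 6*k - 7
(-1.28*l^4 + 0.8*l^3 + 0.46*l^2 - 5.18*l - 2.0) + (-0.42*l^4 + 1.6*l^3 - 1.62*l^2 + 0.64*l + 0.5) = -1.7*l^4 + 2.4*l^3 - 1.16*l^2 - 4.54*l - 1.5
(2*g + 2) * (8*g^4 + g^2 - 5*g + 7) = 16*g^5 + 16*g^4 + 2*g^3 - 8*g^2 + 4*g + 14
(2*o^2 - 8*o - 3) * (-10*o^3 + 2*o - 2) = -20*o^5 + 80*o^4 + 34*o^3 - 20*o^2 + 10*o + 6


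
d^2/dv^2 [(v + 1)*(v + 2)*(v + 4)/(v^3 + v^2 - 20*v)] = 4*(3*v^6 + 51*v^5 + 255*v^4 + 449*v^3 - 228*v^2 - 240*v + 1600)/(v^3*(v^6 + 3*v^5 - 57*v^4 - 119*v^3 + 1140*v^2 + 1200*v - 8000))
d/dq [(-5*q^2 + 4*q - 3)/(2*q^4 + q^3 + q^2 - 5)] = (q*(5*q^2 - 4*q + 3)*(8*q^2 + 3*q + 2) + 2*(2 - 5*q)*(2*q^4 + q^3 + q^2 - 5))/(2*q^4 + q^3 + q^2 - 5)^2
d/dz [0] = 0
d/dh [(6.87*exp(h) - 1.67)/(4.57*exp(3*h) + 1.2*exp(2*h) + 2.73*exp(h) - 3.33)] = (-62.7918*exp(3*h) + 14.6517*exp(2*h) + 4.008*exp(h) - 18.318)*exp(h)/(20.8849*exp(6*h) + 10.968*exp(5*h) + 26.3922*exp(4*h) - 23.8842*exp(3*h) - 0.5391*exp(2*h) - 18.1818*exp(h) + 11.0889)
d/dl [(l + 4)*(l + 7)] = 2*l + 11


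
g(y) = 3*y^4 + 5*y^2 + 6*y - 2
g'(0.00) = 6.00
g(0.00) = -2.00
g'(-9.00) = -8832.00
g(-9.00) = 20032.00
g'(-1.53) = -52.28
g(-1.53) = 16.96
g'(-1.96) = -103.95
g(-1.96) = 49.72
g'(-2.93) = -325.15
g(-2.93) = 244.45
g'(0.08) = 6.81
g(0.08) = -1.49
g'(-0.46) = 0.23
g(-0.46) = -3.57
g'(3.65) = 626.03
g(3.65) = 618.98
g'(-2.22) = -147.49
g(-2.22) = 82.19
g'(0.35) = 10.01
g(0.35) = 0.76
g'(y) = 12*y^3 + 10*y + 6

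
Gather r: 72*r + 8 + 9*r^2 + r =9*r^2 + 73*r + 8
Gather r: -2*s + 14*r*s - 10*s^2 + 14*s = 14*r*s - 10*s^2 + 12*s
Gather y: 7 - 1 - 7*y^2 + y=-7*y^2 + y + 6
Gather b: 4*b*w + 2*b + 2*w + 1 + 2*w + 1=b*(4*w + 2) + 4*w + 2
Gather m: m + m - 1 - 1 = 2*m - 2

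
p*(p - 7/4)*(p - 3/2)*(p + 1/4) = p^4 - 3*p^3 + 29*p^2/16 + 21*p/32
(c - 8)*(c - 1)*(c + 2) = c^3 - 7*c^2 - 10*c + 16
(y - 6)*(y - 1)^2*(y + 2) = y^4 - 6*y^3 - 3*y^2 + 20*y - 12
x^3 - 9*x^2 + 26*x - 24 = (x - 4)*(x - 3)*(x - 2)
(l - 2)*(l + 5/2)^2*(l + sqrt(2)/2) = l^4 + sqrt(2)*l^3/2 + 3*l^3 - 15*l^2/4 + 3*sqrt(2)*l^2/2 - 25*l/2 - 15*sqrt(2)*l/8 - 25*sqrt(2)/4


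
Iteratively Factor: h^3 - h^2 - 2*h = (h)*(h^2 - h - 2) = h*(h + 1)*(h - 2)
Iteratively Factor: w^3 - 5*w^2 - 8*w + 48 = (w + 3)*(w^2 - 8*w + 16) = (w - 4)*(w + 3)*(w - 4)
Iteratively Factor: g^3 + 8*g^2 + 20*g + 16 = (g + 2)*(g^2 + 6*g + 8) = (g + 2)^2*(g + 4)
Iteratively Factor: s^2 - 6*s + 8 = (s - 2)*(s - 4)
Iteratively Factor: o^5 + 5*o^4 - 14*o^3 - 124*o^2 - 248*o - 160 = (o + 4)*(o^4 + o^3 - 18*o^2 - 52*o - 40) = (o + 2)*(o + 4)*(o^3 - o^2 - 16*o - 20) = (o + 2)^2*(o + 4)*(o^2 - 3*o - 10) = (o - 5)*(o + 2)^2*(o + 4)*(o + 2)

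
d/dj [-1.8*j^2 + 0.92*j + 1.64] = 0.92 - 3.6*j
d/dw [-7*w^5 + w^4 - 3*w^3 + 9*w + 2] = -35*w^4 + 4*w^3 - 9*w^2 + 9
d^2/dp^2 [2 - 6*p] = 0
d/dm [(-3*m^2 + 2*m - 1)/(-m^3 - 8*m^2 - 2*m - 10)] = (-3*m^4 + 4*m^3 + 19*m^2 + 44*m - 22)/(m^6 + 16*m^5 + 68*m^4 + 52*m^3 + 164*m^2 + 40*m + 100)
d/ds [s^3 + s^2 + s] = 3*s^2 + 2*s + 1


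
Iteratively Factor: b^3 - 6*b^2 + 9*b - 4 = (b - 4)*(b^2 - 2*b + 1) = (b - 4)*(b - 1)*(b - 1)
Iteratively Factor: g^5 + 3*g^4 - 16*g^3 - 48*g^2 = (g - 4)*(g^4 + 7*g^3 + 12*g^2) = g*(g - 4)*(g^3 + 7*g^2 + 12*g) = g^2*(g - 4)*(g^2 + 7*g + 12) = g^2*(g - 4)*(g + 4)*(g + 3)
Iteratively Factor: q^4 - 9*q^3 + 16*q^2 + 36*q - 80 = (q - 4)*(q^3 - 5*q^2 - 4*q + 20) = (q - 4)*(q + 2)*(q^2 - 7*q + 10) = (q - 4)*(q - 2)*(q + 2)*(q - 5)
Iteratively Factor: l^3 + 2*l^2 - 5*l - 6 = (l + 3)*(l^2 - l - 2) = (l + 1)*(l + 3)*(l - 2)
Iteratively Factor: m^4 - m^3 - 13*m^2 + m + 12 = (m - 1)*(m^3 - 13*m - 12) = (m - 4)*(m - 1)*(m^2 + 4*m + 3) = (m - 4)*(m - 1)*(m + 3)*(m + 1)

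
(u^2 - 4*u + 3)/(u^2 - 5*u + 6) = (u - 1)/(u - 2)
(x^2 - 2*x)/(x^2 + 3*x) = (x - 2)/(x + 3)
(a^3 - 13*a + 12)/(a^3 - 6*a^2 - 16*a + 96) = (a^2 - 4*a + 3)/(a^2 - 10*a + 24)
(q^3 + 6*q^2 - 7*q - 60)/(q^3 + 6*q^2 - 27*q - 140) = (q^2 + 2*q - 15)/(q^2 + 2*q - 35)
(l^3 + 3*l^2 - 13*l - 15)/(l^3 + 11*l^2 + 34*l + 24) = (l^2 + 2*l - 15)/(l^2 + 10*l + 24)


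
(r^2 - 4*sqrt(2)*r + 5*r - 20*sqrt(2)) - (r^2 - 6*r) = -4*sqrt(2)*r + 11*r - 20*sqrt(2)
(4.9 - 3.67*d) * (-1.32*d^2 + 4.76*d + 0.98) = 4.8444*d^3 - 23.9372*d^2 + 19.7274*d + 4.802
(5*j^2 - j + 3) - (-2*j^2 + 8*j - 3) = 7*j^2 - 9*j + 6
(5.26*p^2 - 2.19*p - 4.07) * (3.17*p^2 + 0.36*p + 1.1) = 16.6742*p^4 - 5.0487*p^3 - 7.9043*p^2 - 3.8742*p - 4.477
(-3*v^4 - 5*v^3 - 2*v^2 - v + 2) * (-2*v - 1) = 6*v^5 + 13*v^4 + 9*v^3 + 4*v^2 - 3*v - 2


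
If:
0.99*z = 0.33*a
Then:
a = 3.0*z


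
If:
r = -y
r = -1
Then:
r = -1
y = 1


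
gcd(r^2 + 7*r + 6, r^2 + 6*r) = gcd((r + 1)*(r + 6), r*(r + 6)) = r + 6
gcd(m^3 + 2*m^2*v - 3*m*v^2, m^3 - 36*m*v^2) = m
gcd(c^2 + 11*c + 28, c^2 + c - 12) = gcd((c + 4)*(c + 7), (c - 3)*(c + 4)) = c + 4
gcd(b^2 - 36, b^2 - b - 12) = 1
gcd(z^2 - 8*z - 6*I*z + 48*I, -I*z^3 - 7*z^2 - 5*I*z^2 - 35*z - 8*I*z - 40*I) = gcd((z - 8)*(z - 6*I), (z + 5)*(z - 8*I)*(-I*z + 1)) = 1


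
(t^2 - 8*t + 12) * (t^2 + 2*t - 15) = t^4 - 6*t^3 - 19*t^2 + 144*t - 180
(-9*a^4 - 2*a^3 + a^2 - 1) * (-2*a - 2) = 18*a^5 + 22*a^4 + 2*a^3 - 2*a^2 + 2*a + 2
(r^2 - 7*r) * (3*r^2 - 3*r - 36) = 3*r^4 - 24*r^3 - 15*r^2 + 252*r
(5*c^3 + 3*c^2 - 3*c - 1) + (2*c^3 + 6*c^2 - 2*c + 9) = 7*c^3 + 9*c^2 - 5*c + 8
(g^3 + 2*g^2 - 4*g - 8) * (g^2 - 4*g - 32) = g^5 - 2*g^4 - 44*g^3 - 56*g^2 + 160*g + 256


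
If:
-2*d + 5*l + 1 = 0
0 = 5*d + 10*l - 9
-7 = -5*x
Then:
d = 11/9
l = 13/45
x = 7/5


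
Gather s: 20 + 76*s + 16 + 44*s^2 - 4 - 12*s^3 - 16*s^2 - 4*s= -12*s^3 + 28*s^2 + 72*s + 32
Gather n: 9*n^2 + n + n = 9*n^2 + 2*n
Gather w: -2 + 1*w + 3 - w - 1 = 0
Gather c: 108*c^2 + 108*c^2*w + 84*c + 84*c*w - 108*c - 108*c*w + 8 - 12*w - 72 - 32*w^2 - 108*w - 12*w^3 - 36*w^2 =c^2*(108*w + 108) + c*(-24*w - 24) - 12*w^3 - 68*w^2 - 120*w - 64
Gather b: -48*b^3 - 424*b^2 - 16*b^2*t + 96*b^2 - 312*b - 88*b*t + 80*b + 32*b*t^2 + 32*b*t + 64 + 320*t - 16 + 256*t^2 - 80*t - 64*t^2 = -48*b^3 + b^2*(-16*t - 328) + b*(32*t^2 - 56*t - 232) + 192*t^2 + 240*t + 48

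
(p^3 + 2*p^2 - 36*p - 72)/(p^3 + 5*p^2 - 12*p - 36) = (p - 6)/(p - 3)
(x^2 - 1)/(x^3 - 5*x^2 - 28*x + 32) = (x + 1)/(x^2 - 4*x - 32)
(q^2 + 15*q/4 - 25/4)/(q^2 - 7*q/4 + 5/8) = 2*(q + 5)/(2*q - 1)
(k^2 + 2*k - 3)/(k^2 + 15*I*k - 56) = (k^2 + 2*k - 3)/(k^2 + 15*I*k - 56)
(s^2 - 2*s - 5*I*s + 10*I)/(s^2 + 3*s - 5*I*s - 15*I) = (s - 2)/(s + 3)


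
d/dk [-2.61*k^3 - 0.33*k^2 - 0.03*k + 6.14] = -7.83*k^2 - 0.66*k - 0.03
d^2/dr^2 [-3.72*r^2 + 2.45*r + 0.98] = -7.44000000000000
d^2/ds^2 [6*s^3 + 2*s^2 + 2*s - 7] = 36*s + 4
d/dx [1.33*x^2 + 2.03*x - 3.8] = 2.66*x + 2.03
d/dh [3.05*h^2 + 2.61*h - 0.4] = 6.1*h + 2.61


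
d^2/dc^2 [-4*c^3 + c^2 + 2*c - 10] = 2 - 24*c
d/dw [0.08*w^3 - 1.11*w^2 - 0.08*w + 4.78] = 0.24*w^2 - 2.22*w - 0.08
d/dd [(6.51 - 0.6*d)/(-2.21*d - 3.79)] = (36.821031*d + 63.145569)/(2.21*d + 3.79)^3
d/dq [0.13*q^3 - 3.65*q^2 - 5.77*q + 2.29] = 0.39*q^2 - 7.3*q - 5.77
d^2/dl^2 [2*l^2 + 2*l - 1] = 4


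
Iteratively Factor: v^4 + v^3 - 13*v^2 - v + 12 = (v - 1)*(v^3 + 2*v^2 - 11*v - 12) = (v - 1)*(v + 4)*(v^2 - 2*v - 3) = (v - 1)*(v + 1)*(v + 4)*(v - 3)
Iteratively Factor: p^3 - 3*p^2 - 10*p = (p + 2)*(p^2 - 5*p) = p*(p + 2)*(p - 5)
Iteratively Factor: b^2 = (b)*(b)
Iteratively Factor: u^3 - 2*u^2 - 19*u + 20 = (u + 4)*(u^2 - 6*u + 5) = (u - 1)*(u + 4)*(u - 5)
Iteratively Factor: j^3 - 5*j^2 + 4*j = (j - 4)*(j^2 - j) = (j - 4)*(j - 1)*(j)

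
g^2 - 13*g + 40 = (g - 8)*(g - 5)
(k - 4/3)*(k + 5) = k^2 + 11*k/3 - 20/3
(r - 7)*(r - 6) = r^2 - 13*r + 42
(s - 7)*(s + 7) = s^2 - 49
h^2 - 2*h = h*(h - 2)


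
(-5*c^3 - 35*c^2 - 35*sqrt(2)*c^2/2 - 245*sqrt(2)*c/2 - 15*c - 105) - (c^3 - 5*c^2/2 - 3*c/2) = -6*c^3 - 65*c^2/2 - 35*sqrt(2)*c^2/2 - 245*sqrt(2)*c/2 - 27*c/2 - 105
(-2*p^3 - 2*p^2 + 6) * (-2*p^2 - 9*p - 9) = 4*p^5 + 22*p^4 + 36*p^3 + 6*p^2 - 54*p - 54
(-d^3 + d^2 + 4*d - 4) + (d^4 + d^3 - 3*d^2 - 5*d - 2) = d^4 - 2*d^2 - d - 6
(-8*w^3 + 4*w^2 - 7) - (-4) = -8*w^3 + 4*w^2 - 3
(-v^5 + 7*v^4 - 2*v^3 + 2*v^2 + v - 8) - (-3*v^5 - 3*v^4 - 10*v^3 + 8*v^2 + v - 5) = 2*v^5 + 10*v^4 + 8*v^3 - 6*v^2 - 3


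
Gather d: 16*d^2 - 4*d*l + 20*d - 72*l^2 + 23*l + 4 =16*d^2 + d*(20 - 4*l) - 72*l^2 + 23*l + 4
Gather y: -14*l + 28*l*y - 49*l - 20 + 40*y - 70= -63*l + y*(28*l + 40) - 90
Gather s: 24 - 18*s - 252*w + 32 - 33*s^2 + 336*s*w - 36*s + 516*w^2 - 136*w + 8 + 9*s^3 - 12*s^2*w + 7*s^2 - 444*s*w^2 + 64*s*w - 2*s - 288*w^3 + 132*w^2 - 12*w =9*s^3 + s^2*(-12*w - 26) + s*(-444*w^2 + 400*w - 56) - 288*w^3 + 648*w^2 - 400*w + 64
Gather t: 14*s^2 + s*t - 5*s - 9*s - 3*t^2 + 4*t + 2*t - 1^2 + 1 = 14*s^2 - 14*s - 3*t^2 + t*(s + 6)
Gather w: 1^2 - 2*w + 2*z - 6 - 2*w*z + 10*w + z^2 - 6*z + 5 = w*(8 - 2*z) + z^2 - 4*z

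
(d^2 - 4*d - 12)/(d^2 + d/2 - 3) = 2*(d - 6)/(2*d - 3)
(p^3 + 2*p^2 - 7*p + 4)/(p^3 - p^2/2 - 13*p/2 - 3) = 2*(-p^3 - 2*p^2 + 7*p - 4)/(-2*p^3 + p^2 + 13*p + 6)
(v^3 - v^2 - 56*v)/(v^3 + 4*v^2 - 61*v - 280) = v/(v + 5)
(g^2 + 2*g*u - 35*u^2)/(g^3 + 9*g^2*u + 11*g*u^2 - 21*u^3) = (-g + 5*u)/(-g^2 - 2*g*u + 3*u^2)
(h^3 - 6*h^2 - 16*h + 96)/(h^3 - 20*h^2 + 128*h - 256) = (h^2 - 2*h - 24)/(h^2 - 16*h + 64)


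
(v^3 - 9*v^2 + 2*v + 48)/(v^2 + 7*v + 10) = (v^2 - 11*v + 24)/(v + 5)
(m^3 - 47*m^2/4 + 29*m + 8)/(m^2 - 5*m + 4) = (m^2 - 31*m/4 - 2)/(m - 1)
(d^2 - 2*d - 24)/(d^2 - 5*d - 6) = (d + 4)/(d + 1)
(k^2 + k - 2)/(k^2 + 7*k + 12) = (k^2 + k - 2)/(k^2 + 7*k + 12)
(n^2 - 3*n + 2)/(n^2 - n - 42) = (-n^2 + 3*n - 2)/(-n^2 + n + 42)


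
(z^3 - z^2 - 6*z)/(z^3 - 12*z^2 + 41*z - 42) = z*(z + 2)/(z^2 - 9*z + 14)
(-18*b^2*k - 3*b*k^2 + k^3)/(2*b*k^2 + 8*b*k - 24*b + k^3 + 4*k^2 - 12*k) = k*(-18*b^2 - 3*b*k + k^2)/(2*b*k^2 + 8*b*k - 24*b + k^3 + 4*k^2 - 12*k)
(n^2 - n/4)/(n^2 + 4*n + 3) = n*(4*n - 1)/(4*(n^2 + 4*n + 3))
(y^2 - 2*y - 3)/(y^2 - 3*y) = (y + 1)/y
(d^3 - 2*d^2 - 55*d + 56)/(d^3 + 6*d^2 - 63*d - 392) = (d - 1)/(d + 7)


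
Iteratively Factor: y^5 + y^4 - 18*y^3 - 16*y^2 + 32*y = (y + 4)*(y^4 - 3*y^3 - 6*y^2 + 8*y) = (y - 1)*(y + 4)*(y^3 - 2*y^2 - 8*y) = (y - 4)*(y - 1)*(y + 4)*(y^2 + 2*y) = y*(y - 4)*(y - 1)*(y + 4)*(y + 2)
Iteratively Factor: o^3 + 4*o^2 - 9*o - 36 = (o - 3)*(o^2 + 7*o + 12) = (o - 3)*(o + 3)*(o + 4)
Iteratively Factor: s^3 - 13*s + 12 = (s + 4)*(s^2 - 4*s + 3) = (s - 3)*(s + 4)*(s - 1)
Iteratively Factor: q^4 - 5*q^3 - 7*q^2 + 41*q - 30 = (q - 2)*(q^3 - 3*q^2 - 13*q + 15) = (q - 5)*(q - 2)*(q^2 + 2*q - 3) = (q - 5)*(q - 2)*(q - 1)*(q + 3)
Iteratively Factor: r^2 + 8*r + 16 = (r + 4)*(r + 4)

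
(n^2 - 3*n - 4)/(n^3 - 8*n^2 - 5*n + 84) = (n + 1)/(n^2 - 4*n - 21)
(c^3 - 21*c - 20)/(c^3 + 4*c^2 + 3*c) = (c^2 - c - 20)/(c*(c + 3))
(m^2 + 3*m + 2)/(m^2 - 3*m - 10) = (m + 1)/(m - 5)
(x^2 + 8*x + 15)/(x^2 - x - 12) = (x + 5)/(x - 4)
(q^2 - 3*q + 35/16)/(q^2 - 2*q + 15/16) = (4*q - 7)/(4*q - 3)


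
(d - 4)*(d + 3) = d^2 - d - 12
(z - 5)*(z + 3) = z^2 - 2*z - 15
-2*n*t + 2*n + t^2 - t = (-2*n + t)*(t - 1)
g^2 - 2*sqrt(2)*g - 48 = (g - 6*sqrt(2))*(g + 4*sqrt(2))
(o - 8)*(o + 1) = o^2 - 7*o - 8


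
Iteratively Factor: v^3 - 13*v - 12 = (v - 4)*(v^2 + 4*v + 3) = (v - 4)*(v + 1)*(v + 3)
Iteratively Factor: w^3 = (w)*(w^2) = w^2*(w)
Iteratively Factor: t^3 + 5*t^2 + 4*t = (t + 4)*(t^2 + t) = t*(t + 4)*(t + 1)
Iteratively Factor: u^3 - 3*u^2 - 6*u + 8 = (u + 2)*(u^2 - 5*u + 4) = (u - 4)*(u + 2)*(u - 1)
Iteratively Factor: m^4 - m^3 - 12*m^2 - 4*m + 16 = (m - 4)*(m^3 + 3*m^2 - 4) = (m - 4)*(m + 2)*(m^2 + m - 2) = (m - 4)*(m + 2)^2*(m - 1)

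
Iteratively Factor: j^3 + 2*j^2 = (j + 2)*(j^2) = j*(j + 2)*(j)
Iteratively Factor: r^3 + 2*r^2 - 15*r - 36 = (r + 3)*(r^2 - r - 12) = (r + 3)^2*(r - 4)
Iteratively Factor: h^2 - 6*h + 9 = (h - 3)*(h - 3)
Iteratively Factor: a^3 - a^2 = (a)*(a^2 - a) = a*(a - 1)*(a)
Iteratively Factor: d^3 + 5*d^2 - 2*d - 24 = (d + 4)*(d^2 + d - 6) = (d - 2)*(d + 4)*(d + 3)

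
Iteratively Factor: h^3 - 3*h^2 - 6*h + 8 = (h - 1)*(h^2 - 2*h - 8) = (h - 1)*(h + 2)*(h - 4)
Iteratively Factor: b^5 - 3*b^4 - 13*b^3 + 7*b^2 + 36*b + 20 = (b + 2)*(b^4 - 5*b^3 - 3*b^2 + 13*b + 10) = (b + 1)*(b + 2)*(b^3 - 6*b^2 + 3*b + 10) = (b + 1)^2*(b + 2)*(b^2 - 7*b + 10) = (b - 2)*(b + 1)^2*(b + 2)*(b - 5)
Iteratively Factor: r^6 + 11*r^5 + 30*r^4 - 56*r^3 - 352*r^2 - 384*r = (r + 2)*(r^5 + 9*r^4 + 12*r^3 - 80*r^2 - 192*r) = (r + 2)*(r + 4)*(r^4 + 5*r^3 - 8*r^2 - 48*r) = (r - 3)*(r + 2)*(r + 4)*(r^3 + 8*r^2 + 16*r) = (r - 3)*(r + 2)*(r + 4)^2*(r^2 + 4*r) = (r - 3)*(r + 2)*(r + 4)^3*(r)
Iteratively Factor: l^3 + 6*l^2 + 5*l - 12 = (l + 4)*(l^2 + 2*l - 3) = (l + 3)*(l + 4)*(l - 1)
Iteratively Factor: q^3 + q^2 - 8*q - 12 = (q - 3)*(q^2 + 4*q + 4) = (q - 3)*(q + 2)*(q + 2)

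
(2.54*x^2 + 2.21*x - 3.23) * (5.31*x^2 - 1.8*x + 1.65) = 13.4874*x^4 + 7.1631*x^3 - 16.9383*x^2 + 9.4605*x - 5.3295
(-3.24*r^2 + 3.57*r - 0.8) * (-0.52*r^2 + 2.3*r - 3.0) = 1.6848*r^4 - 9.3084*r^3 + 18.347*r^2 - 12.55*r + 2.4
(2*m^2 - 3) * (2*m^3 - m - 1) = 4*m^5 - 8*m^3 - 2*m^2 + 3*m + 3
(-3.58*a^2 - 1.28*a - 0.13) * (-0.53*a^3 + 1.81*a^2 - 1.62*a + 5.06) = 1.8974*a^5 - 5.8014*a^4 + 3.5517*a^3 - 16.2765*a^2 - 6.2662*a - 0.6578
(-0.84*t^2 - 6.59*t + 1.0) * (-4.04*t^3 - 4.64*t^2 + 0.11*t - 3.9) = 3.3936*t^5 + 30.5212*t^4 + 26.4452*t^3 - 2.0889*t^2 + 25.811*t - 3.9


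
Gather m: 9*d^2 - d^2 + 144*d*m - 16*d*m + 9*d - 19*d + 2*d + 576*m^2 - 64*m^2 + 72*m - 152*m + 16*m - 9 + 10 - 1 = 8*d^2 - 8*d + 512*m^2 + m*(128*d - 64)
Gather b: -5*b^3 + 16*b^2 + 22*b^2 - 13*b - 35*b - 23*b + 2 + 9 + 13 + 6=-5*b^3 + 38*b^2 - 71*b + 30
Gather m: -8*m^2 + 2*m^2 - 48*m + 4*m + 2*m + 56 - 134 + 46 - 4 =-6*m^2 - 42*m - 36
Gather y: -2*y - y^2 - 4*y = -y^2 - 6*y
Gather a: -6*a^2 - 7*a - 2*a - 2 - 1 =-6*a^2 - 9*a - 3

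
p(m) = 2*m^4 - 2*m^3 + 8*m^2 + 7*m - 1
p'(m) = 8*m^3 - 6*m^2 + 16*m + 7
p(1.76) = 44.39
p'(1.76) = 60.19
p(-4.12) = 822.08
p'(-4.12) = -720.24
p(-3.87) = 656.26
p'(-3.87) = -608.47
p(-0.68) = -1.00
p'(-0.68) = -9.17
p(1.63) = 37.12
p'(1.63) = 51.78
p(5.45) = 1715.49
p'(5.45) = 1211.01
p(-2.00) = 65.00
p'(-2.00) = -113.00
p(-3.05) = 281.89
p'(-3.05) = -324.60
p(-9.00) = 15164.00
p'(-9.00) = -6455.00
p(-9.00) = 15164.00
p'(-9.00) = -6455.00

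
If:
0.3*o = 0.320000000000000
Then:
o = 1.07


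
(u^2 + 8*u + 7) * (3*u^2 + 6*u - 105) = 3*u^4 + 30*u^3 - 36*u^2 - 798*u - 735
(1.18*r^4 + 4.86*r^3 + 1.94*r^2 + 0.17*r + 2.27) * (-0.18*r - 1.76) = -0.2124*r^5 - 2.9516*r^4 - 8.9028*r^3 - 3.445*r^2 - 0.7078*r - 3.9952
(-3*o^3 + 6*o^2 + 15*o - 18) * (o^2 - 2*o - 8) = -3*o^5 + 12*o^4 + 27*o^3 - 96*o^2 - 84*o + 144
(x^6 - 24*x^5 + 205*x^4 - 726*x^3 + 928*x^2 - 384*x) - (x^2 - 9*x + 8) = x^6 - 24*x^5 + 205*x^4 - 726*x^3 + 927*x^2 - 375*x - 8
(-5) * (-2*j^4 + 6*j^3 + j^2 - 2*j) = 10*j^4 - 30*j^3 - 5*j^2 + 10*j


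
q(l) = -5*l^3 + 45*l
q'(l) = 45 - 15*l^2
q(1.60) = 51.52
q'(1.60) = 6.60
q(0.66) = 28.26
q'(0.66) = 38.47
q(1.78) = 51.90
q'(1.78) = -2.53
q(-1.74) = -51.96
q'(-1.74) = -0.41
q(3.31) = -32.37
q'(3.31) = -119.34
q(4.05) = -149.90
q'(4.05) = -201.04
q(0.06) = 2.70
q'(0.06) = 44.95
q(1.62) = 51.64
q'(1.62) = 5.63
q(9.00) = -3240.00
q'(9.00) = -1170.00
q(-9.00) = 3240.00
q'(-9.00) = -1170.00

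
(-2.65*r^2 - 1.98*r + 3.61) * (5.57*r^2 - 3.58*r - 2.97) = -14.7605*r^4 - 1.5416*r^3 + 35.0666*r^2 - 7.0432*r - 10.7217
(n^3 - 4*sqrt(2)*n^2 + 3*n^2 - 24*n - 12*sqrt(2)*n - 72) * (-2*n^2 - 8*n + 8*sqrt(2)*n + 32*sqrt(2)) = -2*n^5 - 14*n^4 + 16*sqrt(2)*n^4 - 40*n^3 + 112*sqrt(2)*n^3 - 112*n^2 - 1344*sqrt(2)*n - 192*n - 2304*sqrt(2)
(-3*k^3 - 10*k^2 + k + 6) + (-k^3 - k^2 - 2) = -4*k^3 - 11*k^2 + k + 4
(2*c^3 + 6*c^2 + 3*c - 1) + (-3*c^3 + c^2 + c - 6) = -c^3 + 7*c^2 + 4*c - 7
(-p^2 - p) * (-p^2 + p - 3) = p^4 + 2*p^2 + 3*p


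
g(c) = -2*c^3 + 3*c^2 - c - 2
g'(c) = -6*c^2 + 6*c - 1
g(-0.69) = 0.78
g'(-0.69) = -8.00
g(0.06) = -2.05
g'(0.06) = -0.66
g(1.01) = -2.01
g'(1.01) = -1.06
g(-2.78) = 66.94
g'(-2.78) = -64.05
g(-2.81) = 68.87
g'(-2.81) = -65.24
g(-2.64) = 58.35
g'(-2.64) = -58.66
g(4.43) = -121.43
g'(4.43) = -92.17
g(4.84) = -163.32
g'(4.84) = -112.51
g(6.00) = -332.00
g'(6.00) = -181.00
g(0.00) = -2.00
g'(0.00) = -1.00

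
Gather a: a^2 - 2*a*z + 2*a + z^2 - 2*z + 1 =a^2 + a*(2 - 2*z) + z^2 - 2*z + 1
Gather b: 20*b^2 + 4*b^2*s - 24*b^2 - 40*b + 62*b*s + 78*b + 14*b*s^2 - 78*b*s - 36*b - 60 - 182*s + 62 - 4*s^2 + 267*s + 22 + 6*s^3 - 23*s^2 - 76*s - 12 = b^2*(4*s - 4) + b*(14*s^2 - 16*s + 2) + 6*s^3 - 27*s^2 + 9*s + 12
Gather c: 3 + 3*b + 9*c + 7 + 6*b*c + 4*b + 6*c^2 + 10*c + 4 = 7*b + 6*c^2 + c*(6*b + 19) + 14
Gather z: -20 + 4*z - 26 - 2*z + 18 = 2*z - 28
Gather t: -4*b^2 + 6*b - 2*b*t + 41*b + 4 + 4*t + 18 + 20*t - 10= -4*b^2 + 47*b + t*(24 - 2*b) + 12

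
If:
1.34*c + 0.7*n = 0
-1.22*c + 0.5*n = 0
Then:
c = 0.00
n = 0.00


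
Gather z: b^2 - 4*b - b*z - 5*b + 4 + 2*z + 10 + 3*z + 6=b^2 - 9*b + z*(5 - b) + 20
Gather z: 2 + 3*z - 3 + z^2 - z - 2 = z^2 + 2*z - 3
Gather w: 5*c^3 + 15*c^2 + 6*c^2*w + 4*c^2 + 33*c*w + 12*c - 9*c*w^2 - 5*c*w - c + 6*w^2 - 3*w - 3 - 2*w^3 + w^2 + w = 5*c^3 + 19*c^2 + 11*c - 2*w^3 + w^2*(7 - 9*c) + w*(6*c^2 + 28*c - 2) - 3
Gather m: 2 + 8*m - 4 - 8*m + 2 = 0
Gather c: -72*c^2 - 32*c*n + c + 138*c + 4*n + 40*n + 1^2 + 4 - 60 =-72*c^2 + c*(139 - 32*n) + 44*n - 55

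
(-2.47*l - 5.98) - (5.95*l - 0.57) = -8.42*l - 5.41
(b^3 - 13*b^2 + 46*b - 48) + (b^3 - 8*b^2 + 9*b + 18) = 2*b^3 - 21*b^2 + 55*b - 30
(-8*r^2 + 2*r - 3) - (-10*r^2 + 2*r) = 2*r^2 - 3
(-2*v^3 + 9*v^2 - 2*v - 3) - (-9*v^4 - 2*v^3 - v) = 9*v^4 + 9*v^2 - v - 3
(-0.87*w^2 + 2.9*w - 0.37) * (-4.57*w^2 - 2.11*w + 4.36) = 3.9759*w^4 - 11.4173*w^3 - 8.2213*w^2 + 13.4247*w - 1.6132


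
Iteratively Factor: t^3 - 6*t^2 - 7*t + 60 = (t - 5)*(t^2 - t - 12) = (t - 5)*(t + 3)*(t - 4)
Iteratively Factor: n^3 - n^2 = (n)*(n^2 - n) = n^2*(n - 1)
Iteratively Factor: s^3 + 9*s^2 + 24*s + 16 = (s + 4)*(s^2 + 5*s + 4) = (s + 1)*(s + 4)*(s + 4)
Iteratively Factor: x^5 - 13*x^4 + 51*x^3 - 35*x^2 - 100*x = (x - 5)*(x^4 - 8*x^3 + 11*x^2 + 20*x) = (x - 5)^2*(x^3 - 3*x^2 - 4*x) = (x - 5)^2*(x + 1)*(x^2 - 4*x) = (x - 5)^2*(x - 4)*(x + 1)*(x)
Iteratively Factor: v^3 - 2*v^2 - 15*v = (v)*(v^2 - 2*v - 15) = v*(v + 3)*(v - 5)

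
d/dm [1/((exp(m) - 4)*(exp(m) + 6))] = -2*(exp(m) + 1)*exp(m)/(exp(4*m) + 4*exp(3*m) - 44*exp(2*m) - 96*exp(m) + 576)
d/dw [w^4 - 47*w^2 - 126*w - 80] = 4*w^3 - 94*w - 126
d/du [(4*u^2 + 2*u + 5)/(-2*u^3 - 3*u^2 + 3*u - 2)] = (8*u^4 + 8*u^3 + 48*u^2 + 14*u - 19)/(4*u^6 + 12*u^5 - 3*u^4 - 10*u^3 + 21*u^2 - 12*u + 4)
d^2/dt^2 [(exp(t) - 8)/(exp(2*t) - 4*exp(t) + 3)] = (exp(4*t) - 28*exp(3*t) + 78*exp(2*t) - 20*exp(t) - 87)*exp(t)/(exp(6*t) - 12*exp(5*t) + 57*exp(4*t) - 136*exp(3*t) + 171*exp(2*t) - 108*exp(t) + 27)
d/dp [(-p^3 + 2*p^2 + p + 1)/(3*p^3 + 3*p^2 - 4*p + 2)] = (-9*p^4 + 2*p^3 - 26*p^2 + 2*p + 6)/(9*p^6 + 18*p^5 - 15*p^4 - 12*p^3 + 28*p^2 - 16*p + 4)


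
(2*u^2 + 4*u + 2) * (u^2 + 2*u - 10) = 2*u^4 + 8*u^3 - 10*u^2 - 36*u - 20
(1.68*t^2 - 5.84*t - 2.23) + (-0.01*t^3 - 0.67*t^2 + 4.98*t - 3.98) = -0.01*t^3 + 1.01*t^2 - 0.859999999999999*t - 6.21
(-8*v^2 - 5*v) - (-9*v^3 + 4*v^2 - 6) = 9*v^3 - 12*v^2 - 5*v + 6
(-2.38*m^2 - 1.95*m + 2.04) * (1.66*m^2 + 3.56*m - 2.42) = -3.9508*m^4 - 11.7098*m^3 + 2.204*m^2 + 11.9814*m - 4.9368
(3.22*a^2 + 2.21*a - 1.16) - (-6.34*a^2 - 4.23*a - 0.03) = 9.56*a^2 + 6.44*a - 1.13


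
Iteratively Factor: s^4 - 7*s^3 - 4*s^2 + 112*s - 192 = (s - 3)*(s^3 - 4*s^2 - 16*s + 64) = (s - 3)*(s + 4)*(s^2 - 8*s + 16) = (s - 4)*(s - 3)*(s + 4)*(s - 4)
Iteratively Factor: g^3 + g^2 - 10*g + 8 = (g - 1)*(g^2 + 2*g - 8) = (g - 1)*(g + 4)*(g - 2)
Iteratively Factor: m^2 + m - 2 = (m - 1)*(m + 2)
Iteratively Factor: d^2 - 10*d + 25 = (d - 5)*(d - 5)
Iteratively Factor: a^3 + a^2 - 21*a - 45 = (a - 5)*(a^2 + 6*a + 9) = (a - 5)*(a + 3)*(a + 3)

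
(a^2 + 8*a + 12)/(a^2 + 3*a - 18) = (a + 2)/(a - 3)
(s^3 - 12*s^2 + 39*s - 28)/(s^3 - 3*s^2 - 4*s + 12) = (s^3 - 12*s^2 + 39*s - 28)/(s^3 - 3*s^2 - 4*s + 12)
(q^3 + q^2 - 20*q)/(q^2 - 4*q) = q + 5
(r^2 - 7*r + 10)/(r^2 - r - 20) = (r - 2)/(r + 4)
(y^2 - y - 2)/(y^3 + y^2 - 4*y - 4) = 1/(y + 2)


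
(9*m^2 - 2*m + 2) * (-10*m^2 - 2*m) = -90*m^4 + 2*m^3 - 16*m^2 - 4*m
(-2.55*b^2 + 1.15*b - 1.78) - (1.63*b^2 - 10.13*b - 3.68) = -4.18*b^2 + 11.28*b + 1.9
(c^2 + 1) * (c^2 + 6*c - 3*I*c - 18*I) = c^4 + 6*c^3 - 3*I*c^3 + c^2 - 18*I*c^2 + 6*c - 3*I*c - 18*I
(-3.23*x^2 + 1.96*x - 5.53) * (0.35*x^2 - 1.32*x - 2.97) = -1.1305*x^4 + 4.9496*x^3 + 5.0704*x^2 + 1.4784*x + 16.4241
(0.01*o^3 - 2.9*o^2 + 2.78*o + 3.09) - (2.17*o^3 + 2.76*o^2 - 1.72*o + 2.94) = -2.16*o^3 - 5.66*o^2 + 4.5*o + 0.15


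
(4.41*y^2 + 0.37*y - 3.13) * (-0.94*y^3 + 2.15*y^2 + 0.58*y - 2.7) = -4.1454*y^5 + 9.1337*y^4 + 6.2955*y^3 - 18.4219*y^2 - 2.8144*y + 8.451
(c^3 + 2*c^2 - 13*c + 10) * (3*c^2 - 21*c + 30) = 3*c^5 - 15*c^4 - 51*c^3 + 363*c^2 - 600*c + 300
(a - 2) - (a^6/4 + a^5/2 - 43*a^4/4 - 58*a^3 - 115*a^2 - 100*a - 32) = -a^6/4 - a^5/2 + 43*a^4/4 + 58*a^3 + 115*a^2 + 101*a + 30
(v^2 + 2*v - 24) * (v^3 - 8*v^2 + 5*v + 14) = v^5 - 6*v^4 - 35*v^3 + 216*v^2 - 92*v - 336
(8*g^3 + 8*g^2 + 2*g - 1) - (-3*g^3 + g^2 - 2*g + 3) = 11*g^3 + 7*g^2 + 4*g - 4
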